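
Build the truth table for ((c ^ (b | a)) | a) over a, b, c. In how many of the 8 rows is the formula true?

6

a  b  c     (b | a)  (c ^ (b | a))  ((c ^ (b | a)) | a)
F  F  F        F           F                 F         
F  F  T        F           T                 T         
F  T  F        T           T                 T         
F  T  T        T           F                 F         
T  F  F        T           T                 T         
T  F  T        T           F                 T         
T  T  F        T           T                 T         
T  T  T        T           F                 T         
The formula is true on 6 of the 8 rows.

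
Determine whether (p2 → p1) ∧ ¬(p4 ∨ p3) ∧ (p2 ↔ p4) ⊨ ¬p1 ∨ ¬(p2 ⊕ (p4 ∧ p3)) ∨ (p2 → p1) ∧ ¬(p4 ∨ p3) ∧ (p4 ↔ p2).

p1 | p2 | p3 | p4 | φ | ψ
-- | -- | -- | -- | - | -
0  | 0  | 0  | 0  | 1 | 1
0  | 0  | 0  | 1  | 0 | 1
0  | 0  | 1  | 0  | 0 | 1
0  | 0  | 1  | 1  | 0 | 1
0  | 1  | 0  | 0  | 0 | 1
0  | 1  | 0  | 1  | 0 | 1
0  | 1  | 1  | 0  | 0 | 1
0  | 1  | 1  | 1  | 0 | 1
1  | 0  | 0  | 0  | 1 | 1
1  | 0  | 0  | 1  | 0 | 1
1  | 0  | 1  | 0  | 0 | 1
1  | 0  | 1  | 1  | 0 | 0
1  | 1  | 0  | 0  | 0 | 0
1  | 1  | 0  | 1  | 0 | 0
1  | 1  | 1  | 0  | 0 | 0
1  | 1  | 1  | 1  | 0 | 1
In every row where φ is true, ψ is also true, so φ ⊨ ψ.

yes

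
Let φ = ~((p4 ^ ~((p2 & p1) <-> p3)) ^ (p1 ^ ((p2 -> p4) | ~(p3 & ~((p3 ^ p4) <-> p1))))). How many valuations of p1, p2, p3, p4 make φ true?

7

p1 | p2 | p3 | p4 || (p2 & p1) | ((p2 & p1) <-> p3) | ~((p2 & p1) <-> p3) | (p4 ^ ~((p2 & p1) <-> p3)) | (p2 -> p4) | (p3 ^ p4) | ((p3 ^ p4) <-> p1) | ~((p3 ^ p4) <-> p1) | (p3 & ~((p3 ^ p4) <-> p1)) | ~(p3 & ~((p3 ^ p4) <-> p1)) | φ
F  | F  | F  | F  ||     F     |         T          |          F          |             F              |     T      |     F     |         T          |          F          |             F              |              T              | F
F  | F  | F  | T  ||     F     |         T          |          F          |             T              |     T      |     T     |         F          |          T          |             F              |              T              | T
F  | F  | T  | F  ||     F     |         F          |          T          |             T              |     T      |     T     |         F          |          T          |             T              |              F              | T
F  | F  | T  | T  ||     F     |         F          |          T          |             F              |     T      |     F     |         T          |          F          |             F              |              T              | F
F  | T  | F  | F  ||     F     |         T          |          F          |             F              |     F      |     F     |         T          |          F          |             F              |              T              | F
F  | T  | F  | T  ||     F     |         T          |          F          |             T              |     T      |     T     |         F          |          T          |             F              |              T              | T
F  | T  | T  | F  ||     F     |         F          |          T          |             T              |     F      |     T     |         F          |          T          |             T              |              F              | F
F  | T  | T  | T  ||     F     |         F          |          T          |             F              |     T      |     F     |         T          |          F          |             F              |              T              | F
T  | F  | F  | F  ||     F     |         T          |          F          |             F              |     T      |     F     |         F          |          T          |             F              |              T              | T
T  | F  | F  | T  ||     F     |         T          |          F          |             T              |     T      |     T     |         T          |          F          |             F              |              T              | F
T  | F  | T  | F  ||     F     |         F          |          T          |             T              |     T      |     T     |         T          |          F          |             F              |              T              | F
T  | F  | T  | T  ||     F     |         F          |          T          |             F              |     T      |     F     |         F          |          T          |             T              |              F              | T
T  | T  | F  | F  ||     T     |         F          |          T          |             T              |     F      |     F     |         F          |          T          |             F              |              T              | F
T  | T  | F  | T  ||     T     |         F          |          T          |             F              |     T      |     T     |         T          |          F          |             F              |              T              | T
T  | T  | T  | F  ||     T     |         T          |          F          |             F              |     F      |     T     |         T          |          F          |             F              |              T              | T
T  | T  | T  | T  ||     T     |         T          |          F          |             T              |     T      |     F     |         F          |          T          |             T              |              F              | F
The formula is true on 7 of the 16 rows.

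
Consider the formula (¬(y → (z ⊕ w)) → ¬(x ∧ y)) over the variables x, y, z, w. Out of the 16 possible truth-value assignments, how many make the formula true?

x | y | z | w || (¬(y → (z ⊕ w)) → ¬(x ∧ y))
F | F | F | F ||              T             
F | F | F | T ||              T             
F | F | T | F ||              T             
F | F | T | T ||              T             
F | T | F | F ||              T             
F | T | F | T ||              T             
F | T | T | F ||              T             
F | T | T | T ||              T             
T | F | F | F ||              T             
T | F | F | T ||              T             
T | F | T | F ||              T             
T | F | T | T ||              T             
T | T | F | F ||              F             
T | T | F | T ||              T             
T | T | T | F ||              T             
T | T | T | T ||              F             
The formula is true on 14 of the 16 rows.

14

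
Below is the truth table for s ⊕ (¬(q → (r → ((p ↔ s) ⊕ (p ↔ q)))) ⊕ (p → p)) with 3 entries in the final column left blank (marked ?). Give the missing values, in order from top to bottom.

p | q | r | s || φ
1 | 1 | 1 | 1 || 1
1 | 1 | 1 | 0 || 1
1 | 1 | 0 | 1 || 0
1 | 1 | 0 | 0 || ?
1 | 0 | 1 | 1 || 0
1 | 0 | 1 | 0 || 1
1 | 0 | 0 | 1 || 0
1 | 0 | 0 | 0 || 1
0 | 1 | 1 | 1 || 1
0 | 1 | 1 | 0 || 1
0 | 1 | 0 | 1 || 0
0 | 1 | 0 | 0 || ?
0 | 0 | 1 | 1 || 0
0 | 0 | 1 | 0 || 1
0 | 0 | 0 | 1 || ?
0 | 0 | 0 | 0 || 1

1, 1, 0

Row p=1, q=1, r=0, s=0: (¬(q → (r → ((p ↔ s) ⊕ (p ↔ q)))) ⊕ (p → p)) = 1, so the formula = 1.
Row p=0, q=1, r=0, s=0: (¬(q → (r → ((p ↔ s) ⊕ (p ↔ q)))) ⊕ (p → p)) = 1, so the formula = 1.
Row p=0, q=0, r=0, s=1: (¬(q → (r → ((p ↔ s) ⊕ (p ↔ q)))) ⊕ (p → p)) = 1, so the formula = 0.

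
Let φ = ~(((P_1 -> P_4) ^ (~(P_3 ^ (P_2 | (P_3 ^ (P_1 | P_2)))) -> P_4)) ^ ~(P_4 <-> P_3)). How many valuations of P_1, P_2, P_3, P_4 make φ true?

8

P_1  P_2  P_3  P_4  |  φ
 F    F    F    F   |  F
 F    F    F    T   |  F
 F    F    T    F   |  T
 F    F    T    T   |  T
 F    T    F    F   |  T
 F    T    F    T   |  F
 F    T    T    F   |  T
 F    T    T    T   |  T
 T    F    F    F   |  F
 T    F    F    T   |  F
 T    F    T    F   |  T
 T    F    T    T   |  T
 T    T    F    F   |  F
 T    T    F    T   |  F
 T    T    T    F   |  F
 T    T    T    T   |  T
The formula is true on 8 of the 16 rows.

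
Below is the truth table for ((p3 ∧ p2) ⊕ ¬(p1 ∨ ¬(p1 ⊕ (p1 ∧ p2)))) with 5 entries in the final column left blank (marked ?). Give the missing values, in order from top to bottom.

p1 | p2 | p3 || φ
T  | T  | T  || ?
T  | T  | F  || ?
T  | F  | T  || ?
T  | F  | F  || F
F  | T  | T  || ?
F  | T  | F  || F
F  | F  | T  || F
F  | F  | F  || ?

T, F, F, T, F

Row p1=T, p2=T, p3=T: (p3 ∧ p2) = T, ¬(p1 ∨ ¬(p1 ⊕ (p1 ∧ p2))) = F, so the formula = T.
Row p1=T, p2=T, p3=F: (p3 ∧ p2) = F, ¬(p1 ∨ ¬(p1 ⊕ (p1 ∧ p2))) = F, so the formula = F.
Row p1=T, p2=F, p3=T: (p3 ∧ p2) = F, ¬(p1 ∨ ¬(p1 ⊕ (p1 ∧ p2))) = F, so the formula = F.
Row p1=F, p2=T, p3=T: (p3 ∧ p2) = T, ¬(p1 ∨ ¬(p1 ⊕ (p1 ∧ p2))) = F, so the formula = T.
Row p1=F, p2=F, p3=F: (p3 ∧ p2) = F, ¬(p1 ∨ ¬(p1 ⊕ (p1 ∧ p2))) = F, so the formula = F.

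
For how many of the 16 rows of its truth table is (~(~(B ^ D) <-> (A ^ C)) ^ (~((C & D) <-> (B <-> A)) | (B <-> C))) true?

10

A  B  C  D  |  (B ^ D)  ~(B ^ D)  (A ^ C)  (~(B ^ D) <-> (A ^ C))  ~(~(B ^ D) <-> (A ^ C))  (C & D)  (B <-> A)  ((C & D) <-> (B <-> A))  ~((C & D) <-> (B <-> A))  (B <-> C)  φ
F  F  F  F  |     F        T         F               F                        T                F         T                 F                        T                  T      F
F  F  F  T  |     T        F         F               T                        F                F         T                 F                        T                  T      T
F  F  T  F  |     F        T         T               T                        F                F         T                 F                        T                  F      T
F  F  T  T  |     T        F         T               F                        T                T         T                 T                        F                  F      T
F  T  F  F  |     T        F         F               T                        F                F         F                 T                        F                  F      F
F  T  F  T  |     F        T         F               F                        T                F         F                 T                        F                  F      T
F  T  T  F  |     T        F         T               F                        T                F         F                 T                        F                  T      F
F  T  T  T  |     F        T         T               T                        F                T         F                 F                        T                  T      T
T  F  F  F  |     F        T         T               T                        F                F         F                 T                        F                  T      T
T  F  F  T  |     T        F         T               F                        T                F         F                 T                        F                  T      F
T  F  T  F  |     F        T         F               F                        T                F         F                 T                        F                  F      T
T  F  T  T  |     T        F         F               T                        F                T         F                 F                        T                  F      T
T  T  F  F  |     T        F         T               F                        T                F         T                 F                        T                  F      F
T  T  F  T  |     F        T         T               T                        F                F         T                 F                        T                  F      T
T  T  T  F  |     T        F         F               T                        F                F         T                 F                        T                  T      T
T  T  T  T  |     F        T         F               F                        T                T         T                 T                        F                  T      F
The formula is true on 10 of the 16 rows.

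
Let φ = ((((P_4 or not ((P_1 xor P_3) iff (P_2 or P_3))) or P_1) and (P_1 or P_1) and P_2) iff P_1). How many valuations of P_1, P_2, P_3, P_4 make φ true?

 P_1  |  P_2  |  P_3  |  P_4  || (P_1 xor P_3) | (P_2 or P_3) | (P_1 or P_1) |   φ  
 True |  True |  True |  True ||     False     |     True     |     True     |  True
 True |  True |  True | False ||     False     |     True     |     True     |  True
 True |  True | False |  True ||      True     |     True     |     True     |  True
 True |  True | False | False ||      True     |     True     |     True     |  True
 True | False |  True |  True ||     False     |     True     |     True     | False
 True | False |  True | False ||     False     |     True     |     True     | False
 True | False | False |  True ||      True     |    False     |     True     | False
 True | False | False | False ||      True     |    False     |     True     | False
False |  True |  True |  True ||      True     |     True     |    False     |  True
False |  True |  True | False ||      True     |     True     |    False     |  True
False |  True | False |  True ||     False     |     True     |    False     |  True
False |  True | False | False ||     False     |     True     |    False     |  True
False | False |  True |  True ||      True     |     True     |    False     |  True
False | False |  True | False ||      True     |     True     |    False     |  True
False | False | False |  True ||     False     |    False     |    False     |  True
False | False | False | False ||     False     |    False     |    False     |  True
The formula is true on 12 of the 16 rows.

12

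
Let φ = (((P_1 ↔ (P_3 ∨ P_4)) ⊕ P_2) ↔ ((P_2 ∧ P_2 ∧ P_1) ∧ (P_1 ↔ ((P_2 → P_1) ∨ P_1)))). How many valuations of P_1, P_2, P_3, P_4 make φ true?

6

P_1 | P_2 | P_3 | P_4 | (P_3 ∨ P_4) | (P_1 ↔ (P_3 ∨ P_4)) | ((P_1 ↔ (P_3 ∨ P_4)) ⊕ P_2) | (P_2 ∧ P_2 ∧ P_1) | (P_2 → P_1) | ((P_2 → P_1) ∨ P_1) | (P_1 ↔ ((P_2 → P_1) ∨ P_1)) | φ
--- | --- | --- | --- | ----------- | ------------------- | --------------------------- | ----------------- | ----------- | ------------------- | --------------------------- | -
 1  |  1  |  1  |  1  |      1      |          1          |              0              |         1         |      1      |          1          |              1              | 0
 1  |  1  |  1  |  0  |      1      |          1          |              0              |         1         |      1      |          1          |              1              | 0
 1  |  1  |  0  |  1  |      1      |          1          |              0              |         1         |      1      |          1          |              1              | 0
 1  |  1  |  0  |  0  |      0      |          0          |              1              |         1         |      1      |          1          |              1              | 1
 1  |  0  |  1  |  1  |      1      |          1          |              1              |         0         |      1      |          1          |              1              | 0
 1  |  0  |  1  |  0  |      1      |          1          |              1              |         0         |      1      |          1          |              1              | 0
 1  |  0  |  0  |  1  |      1      |          1          |              1              |         0         |      1      |          1          |              1              | 0
 1  |  0  |  0  |  0  |      0      |          0          |              0              |         0         |      1      |          1          |              1              | 1
 0  |  1  |  1  |  1  |      1      |          0          |              1              |         0         |      0      |          0          |              1              | 0
 0  |  1  |  1  |  0  |      1      |          0          |              1              |         0         |      0      |          0          |              1              | 0
 0  |  1  |  0  |  1  |      1      |          0          |              1              |         0         |      0      |          0          |              1              | 0
 0  |  1  |  0  |  0  |      0      |          1          |              0              |         0         |      0      |          0          |              1              | 1
 0  |  0  |  1  |  1  |      1      |          0          |              0              |         0         |      1      |          1          |              0              | 1
 0  |  0  |  1  |  0  |      1      |          0          |              0              |         0         |      1      |          1          |              0              | 1
 0  |  0  |  0  |  1  |      1      |          0          |              0              |         0         |      1      |          1          |              0              | 1
 0  |  0  |  0  |  0  |      0      |          1          |              1              |         0         |      1      |          1          |              0              | 0
The formula is true on 6 of the 16 rows.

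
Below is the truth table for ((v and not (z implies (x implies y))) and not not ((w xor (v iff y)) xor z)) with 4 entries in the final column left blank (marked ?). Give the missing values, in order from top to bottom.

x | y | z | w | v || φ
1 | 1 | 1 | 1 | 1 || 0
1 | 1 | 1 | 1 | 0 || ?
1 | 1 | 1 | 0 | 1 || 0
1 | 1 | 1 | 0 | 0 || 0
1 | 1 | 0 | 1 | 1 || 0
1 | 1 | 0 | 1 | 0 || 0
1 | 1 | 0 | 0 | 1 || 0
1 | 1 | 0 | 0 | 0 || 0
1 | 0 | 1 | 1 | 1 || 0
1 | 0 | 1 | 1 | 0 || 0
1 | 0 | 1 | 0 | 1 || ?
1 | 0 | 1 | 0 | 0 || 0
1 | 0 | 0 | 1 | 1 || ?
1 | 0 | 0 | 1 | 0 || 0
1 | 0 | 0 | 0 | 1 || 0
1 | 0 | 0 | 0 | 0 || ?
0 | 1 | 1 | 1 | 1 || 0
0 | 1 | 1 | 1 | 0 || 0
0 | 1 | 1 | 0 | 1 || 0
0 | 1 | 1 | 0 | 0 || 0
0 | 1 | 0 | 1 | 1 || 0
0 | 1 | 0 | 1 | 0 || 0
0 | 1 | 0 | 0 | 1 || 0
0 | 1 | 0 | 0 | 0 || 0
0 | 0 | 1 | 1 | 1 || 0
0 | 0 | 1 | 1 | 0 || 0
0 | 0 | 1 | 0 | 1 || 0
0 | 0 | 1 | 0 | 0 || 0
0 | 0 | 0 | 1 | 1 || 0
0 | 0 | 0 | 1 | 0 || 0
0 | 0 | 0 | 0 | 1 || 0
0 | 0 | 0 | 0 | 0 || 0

Row x=1, y=1, z=1, w=1, v=0: (v and not (z implies (x implies y))) = 0, not not ((w xor (v iff y)) xor z) = 0, so the formula = 0.
Row x=1, y=0, z=1, w=0, v=1: (v and not (z implies (x implies y))) = 1, not not ((w xor (v iff y)) xor z) = 1, so the formula = 1.
Row x=1, y=0, z=0, w=1, v=1: (v and not (z implies (x implies y))) = 0, not not ((w xor (v iff y)) xor z) = 1, so the formula = 0.
Row x=1, y=0, z=0, w=0, v=0: (v and not (z implies (x implies y))) = 0, not not ((w xor (v iff y)) xor z) = 1, so the formula = 0.

0, 1, 0, 0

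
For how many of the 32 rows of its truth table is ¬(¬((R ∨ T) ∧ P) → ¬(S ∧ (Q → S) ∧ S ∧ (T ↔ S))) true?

P | Q | R | S | T | φ
- | - | - | - | - | -
T | T | T | T | T | F
T | T | T | T | F | F
T | T | T | F | T | F
T | T | T | F | F | F
T | T | F | T | T | F
T | T | F | T | F | F
T | T | F | F | T | F
T | T | F | F | F | F
T | F | T | T | T | F
T | F | T | T | F | F
T | F | T | F | T | F
T | F | T | F | F | F
T | F | F | T | T | F
T | F | F | T | F | F
T | F | F | F | T | F
T | F | F | F | F | F
F | T | T | T | T | T
F | T | T | T | F | F
F | T | T | F | T | F
F | T | T | F | F | F
F | T | F | T | T | T
F | T | F | T | F | F
F | T | F | F | T | F
F | T | F | F | F | F
F | F | T | T | T | T
F | F | T | T | F | F
F | F | T | F | T | F
F | F | T | F | F | F
F | F | F | T | T | T
F | F | F | T | F | F
F | F | F | F | T | F
F | F | F | F | F | F
The formula is true on 4 of the 32 rows.

4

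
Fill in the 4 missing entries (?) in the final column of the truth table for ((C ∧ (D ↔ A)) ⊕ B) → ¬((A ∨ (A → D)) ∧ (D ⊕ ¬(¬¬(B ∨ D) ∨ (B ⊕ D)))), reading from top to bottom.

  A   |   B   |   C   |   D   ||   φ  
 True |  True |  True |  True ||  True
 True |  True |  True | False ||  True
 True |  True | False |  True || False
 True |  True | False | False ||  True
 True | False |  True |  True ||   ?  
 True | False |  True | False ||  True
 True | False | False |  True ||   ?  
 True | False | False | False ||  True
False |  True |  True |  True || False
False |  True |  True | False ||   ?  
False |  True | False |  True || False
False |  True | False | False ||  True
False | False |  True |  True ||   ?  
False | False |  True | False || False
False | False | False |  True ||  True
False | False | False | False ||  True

Row A=True, B=False, C=True, D=True: ((C ∧ (D ↔ A)) ⊕ B) = True, ¬((A ∨ (A → D)) ∧ (D ⊕ ¬(¬¬(B ∨ D) ∨ (B ⊕ D)))) = False, so the formula = False.
Row A=True, B=False, C=False, D=True: ((C ∧ (D ↔ A)) ⊕ B) = False, ¬((A ∨ (A → D)) ∧ (D ⊕ ¬(¬¬(B ∨ D) ∨ (B ⊕ D)))) = False, so the formula = True.
Row A=False, B=True, C=True, D=False: ((C ∧ (D ↔ A)) ⊕ B) = False, ¬((A ∨ (A → D)) ∧ (D ⊕ ¬(¬¬(B ∨ D) ∨ (B ⊕ D)))) = True, so the formula = True.
Row A=False, B=False, C=True, D=True: ((C ∧ (D ↔ A)) ⊕ B) = False, ¬((A ∨ (A → D)) ∧ (D ⊕ ¬(¬¬(B ∨ D) ∨ (B ⊕ D)))) = False, so the formula = True.

False, True, True, True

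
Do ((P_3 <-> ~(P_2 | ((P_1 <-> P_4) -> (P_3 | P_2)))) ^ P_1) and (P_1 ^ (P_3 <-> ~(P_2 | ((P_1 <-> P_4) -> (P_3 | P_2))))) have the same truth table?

P_1  P_2  P_3  P_4  |  φ  ψ
 0    0    0    0   |  0  0
 0    0    0    1   |  1  1
 0    0    1    0   |  0  0
 0    0    1    1   |  0  0
 0    1    0    0   |  1  1
 0    1    0    1   |  1  1
 0    1    1    0   |  0  0
 0    1    1    1   |  0  0
 1    0    0    0   |  0  0
 1    0    0    1   |  1  1
 1    0    1    0   |  1  1
 1    0    1    1   |  1  1
 1    1    0    0   |  0  0
 1    1    0    1   |  0  0
 1    1    1    0   |  1  1
 1    1    1    1   |  1  1
The columns for φ and ψ agree on every row, so they are logically equivalent.

equivalent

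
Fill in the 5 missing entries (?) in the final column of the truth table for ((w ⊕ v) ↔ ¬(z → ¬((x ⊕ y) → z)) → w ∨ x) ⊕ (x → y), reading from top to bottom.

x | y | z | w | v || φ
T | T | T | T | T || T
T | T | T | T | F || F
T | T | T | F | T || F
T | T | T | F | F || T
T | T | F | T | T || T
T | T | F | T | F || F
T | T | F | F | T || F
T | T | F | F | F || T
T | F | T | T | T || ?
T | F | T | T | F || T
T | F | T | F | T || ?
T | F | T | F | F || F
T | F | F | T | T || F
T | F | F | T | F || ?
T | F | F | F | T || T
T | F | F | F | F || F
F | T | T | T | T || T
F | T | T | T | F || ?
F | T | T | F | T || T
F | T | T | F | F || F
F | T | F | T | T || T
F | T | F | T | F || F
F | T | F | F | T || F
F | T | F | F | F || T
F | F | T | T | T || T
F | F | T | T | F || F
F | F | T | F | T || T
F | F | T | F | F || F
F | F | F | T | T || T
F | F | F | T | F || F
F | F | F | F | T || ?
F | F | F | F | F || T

F, T, T, F, F

Row x=T, y=F, z=T, w=T, v=T: ((w ⊕ v) ↔ ¬(z → ¬((x ⊕ y) → z)) → w ∨ x) = F, (x → y) = F, so the formula = F.
Row x=T, y=F, z=T, w=F, v=T: ((w ⊕ v) ↔ ¬(z → ¬((x ⊕ y) → z)) → w ∨ x) = T, (x → y) = F, so the formula = T.
Row x=T, y=F, z=F, w=T, v=F: ((w ⊕ v) ↔ ¬(z → ¬((x ⊕ y) → z)) → w ∨ x) = T, (x → y) = F, so the formula = T.
Row x=F, y=T, z=T, w=T, v=F: ((w ⊕ v) ↔ ¬(z → ¬((x ⊕ y) → z)) → w ∨ x) = T, (x → y) = T, so the formula = F.
Row x=F, y=F, z=F, w=F, v=T: ((w ⊕ v) ↔ ¬(z → ¬((x ⊕ y) → z)) → w ∨ x) = T, (x → y) = T, so the formula = F.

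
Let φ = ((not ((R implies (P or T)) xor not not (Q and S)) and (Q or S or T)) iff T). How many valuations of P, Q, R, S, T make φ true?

P | Q | R | S | T || φ
1 | 1 | 1 | 1 | 1 || 1
1 | 1 | 1 | 1 | 0 || 0
1 | 1 | 1 | 0 | 1 || 0
1 | 1 | 1 | 0 | 0 || 1
1 | 1 | 0 | 1 | 1 || 1
1 | 1 | 0 | 1 | 0 || 0
1 | 1 | 0 | 0 | 1 || 0
1 | 1 | 0 | 0 | 0 || 1
1 | 0 | 1 | 1 | 1 || 0
1 | 0 | 1 | 1 | 0 || 1
1 | 0 | 1 | 0 | 1 || 0
1 | 0 | 1 | 0 | 0 || 1
1 | 0 | 0 | 1 | 1 || 0
1 | 0 | 0 | 1 | 0 || 1
1 | 0 | 0 | 0 | 1 || 0
1 | 0 | 0 | 0 | 0 || 1
0 | 1 | 1 | 1 | 1 || 1
0 | 1 | 1 | 1 | 0 || 1
0 | 1 | 1 | 0 | 1 || 0
0 | 1 | 1 | 0 | 0 || 0
0 | 1 | 0 | 1 | 1 || 1
0 | 1 | 0 | 1 | 0 || 0
0 | 1 | 0 | 0 | 1 || 0
0 | 1 | 0 | 0 | 0 || 1
0 | 0 | 1 | 1 | 1 || 0
0 | 0 | 1 | 1 | 0 || 0
0 | 0 | 1 | 0 | 1 || 0
0 | 0 | 1 | 0 | 0 || 1
0 | 0 | 0 | 1 | 1 || 0
0 | 0 | 0 | 1 | 0 || 1
0 | 0 | 0 | 0 | 1 || 0
0 | 0 | 0 | 0 | 0 || 1
The formula is true on 15 of the 32 rows.

15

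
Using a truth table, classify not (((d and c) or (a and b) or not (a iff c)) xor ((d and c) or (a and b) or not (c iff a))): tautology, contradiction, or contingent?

a | b | c | d || (d and c) | (a and b) | (a iff c) | not (a iff c) | (c iff a) | not (c iff a) | φ
F | F | F | F ||     F     |     F     |     T     |       F       |     T     |       F       | T
F | F | F | T ||     F     |     F     |     T     |       F       |     T     |       F       | T
F | F | T | F ||     F     |     F     |     F     |       T       |     F     |       T       | T
F | F | T | T ||     T     |     F     |     F     |       T       |     F     |       T       | T
F | T | F | F ||     F     |     F     |     T     |       F       |     T     |       F       | T
F | T | F | T ||     F     |     F     |     T     |       F       |     T     |       F       | T
F | T | T | F ||     F     |     F     |     F     |       T       |     F     |       T       | T
F | T | T | T ||     T     |     F     |     F     |       T       |     F     |       T       | T
T | F | F | F ||     F     |     F     |     F     |       T       |     F     |       T       | T
T | F | F | T ||     F     |     F     |     F     |       T       |     F     |       T       | T
T | F | T | F ||     F     |     F     |     T     |       F       |     T     |       F       | T
T | F | T | T ||     T     |     F     |     T     |       F       |     T     |       F       | T
T | T | F | F ||     F     |     T     |     F     |       T       |     F     |       T       | T
T | T | F | T ||     F     |     T     |     F     |       T       |     F     |       T       | T
T | T | T | F ||     F     |     T     |     T     |       F       |     T     |       F       | T
T | T | T | T ||     T     |     T     |     T     |       F       |     T     |       F       | T
Every row is T, so the formula is a tautology.

tautology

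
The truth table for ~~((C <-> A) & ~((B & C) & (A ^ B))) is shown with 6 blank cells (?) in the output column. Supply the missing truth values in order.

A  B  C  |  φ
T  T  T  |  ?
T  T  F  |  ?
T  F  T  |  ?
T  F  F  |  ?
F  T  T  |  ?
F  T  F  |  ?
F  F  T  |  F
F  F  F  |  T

Row A=T, B=T, C=T: ((C <-> A) & ~((B & C) & (A ^ B))) = T, ~((C <-> A) & ~((B & C) & (A ^ B))) = F, so the formula = T.
Row A=T, B=T, C=F: ((C <-> A) & ~((B & C) & (A ^ B))) = F, ~((C <-> A) & ~((B & C) & (A ^ B))) = T, so the formula = F.
Row A=T, B=F, C=T: ((C <-> A) & ~((B & C) & (A ^ B))) = T, ~((C <-> A) & ~((B & C) & (A ^ B))) = F, so the formula = T.
Row A=T, B=F, C=F: ((C <-> A) & ~((B & C) & (A ^ B))) = F, ~((C <-> A) & ~((B & C) & (A ^ B))) = T, so the formula = F.
Row A=F, B=T, C=T: ((C <-> A) & ~((B & C) & (A ^ B))) = F, ~((C <-> A) & ~((B & C) & (A ^ B))) = T, so the formula = F.
Row A=F, B=T, C=F: ((C <-> A) & ~((B & C) & (A ^ B))) = T, ~((C <-> A) & ~((B & C) & (A ^ B))) = F, so the formula = T.

T, F, T, F, F, T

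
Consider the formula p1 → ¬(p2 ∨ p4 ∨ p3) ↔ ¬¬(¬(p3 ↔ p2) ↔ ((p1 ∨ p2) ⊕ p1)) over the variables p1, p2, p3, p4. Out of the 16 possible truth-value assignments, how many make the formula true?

9

p1  p2  p3  p4  |  (p4 ∨ p3)  (p2 ∨ (p4 ∨ p3))  ¬(p2 ∨ (p4 ∨ p3))  (p1 → ¬(p2 ∨ (p4 ∨ p3)))  (p3 ↔ p2)  ¬(p3 ↔ p2)  (p1 ∨ p2)  ((p1 ∨ p2) ⊕ p1)  φ
F   F   F   F   |      F             F                  T                     T                  T          F           F             F          T
F   F   F   T   |      T             T                  F                     T                  T          F           F             F          T
F   F   T   F   |      T             T                  F                     T                  F          T           F             F          F
F   F   T   T   |      T             T                  F                     T                  F          T           F             F          F
F   T   F   F   |      F             T                  F                     T                  F          T           T             T          T
F   T   F   T   |      T             T                  F                     T                  F          T           T             T          T
F   T   T   F   |      T             T                  F                     T                  T          F           T             T          F
F   T   T   T   |      T             T                  F                     T                  T          F           T             T          F
T   F   F   F   |      F             F                  T                     T                  T          F           T             F          T
T   F   F   T   |      T             T                  F                     F                  T          F           T             F          F
T   F   T   F   |      T             T                  F                     F                  F          T           T             F          T
T   F   T   T   |      T             T                  F                     F                  F          T           T             F          T
T   T   F   F   |      F             T                  F                     F                  F          T           T             F          T
T   T   F   T   |      T             T                  F                     F                  F          T           T             F          T
T   T   T   F   |      T             T                  F                     F                  T          F           T             F          F
T   T   T   T   |      T             T                  F                     F                  T          F           T             F          F
The formula is true on 9 of the 16 rows.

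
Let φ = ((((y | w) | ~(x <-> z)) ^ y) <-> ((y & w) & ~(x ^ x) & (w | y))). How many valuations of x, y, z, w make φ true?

6

x  y  z  w     (y | w)  (x <-> z)  ~(x <-> z)  ((y | w) | ~(x <-> z))  (((y | w) | ~(x <-> z)) ^ y)  (y & w)  (x ^ x)  ~(x ^ x)  (w | y)  φ
F  F  F  F        F         T          F                 F                          F                   F        F        T         F     T
F  F  F  T        T         T          F                 T                          T                   F        F        T         T     F
F  F  T  F        F         F          T                 T                          T                   F        F        T         F     F
F  F  T  T        T         F          T                 T                          T                   F        F        T         T     F
F  T  F  F        T         T          F                 T                          F                   F        F        T         T     T
F  T  F  T        T         T          F                 T                          F                   T        F        T         T     F
F  T  T  F        T         F          T                 T                          F                   F        F        T         T     T
F  T  T  T        T         F          T                 T                          F                   T        F        T         T     F
T  F  F  F        F         F          T                 T                          T                   F        F        T         F     F
T  F  F  T        T         F          T                 T                          T                   F        F        T         T     F
T  F  T  F        F         T          F                 F                          F                   F        F        T         F     T
T  F  T  T        T         T          F                 T                          T                   F        F        T         T     F
T  T  F  F        T         F          T                 T                          F                   F        F        T         T     T
T  T  F  T        T         F          T                 T                          F                   T        F        T         T     F
T  T  T  F        T         T          F                 T                          F                   F        F        T         T     T
T  T  T  T        T         T          F                 T                          F                   T        F        T         T     F
The formula is true on 6 of the 16 rows.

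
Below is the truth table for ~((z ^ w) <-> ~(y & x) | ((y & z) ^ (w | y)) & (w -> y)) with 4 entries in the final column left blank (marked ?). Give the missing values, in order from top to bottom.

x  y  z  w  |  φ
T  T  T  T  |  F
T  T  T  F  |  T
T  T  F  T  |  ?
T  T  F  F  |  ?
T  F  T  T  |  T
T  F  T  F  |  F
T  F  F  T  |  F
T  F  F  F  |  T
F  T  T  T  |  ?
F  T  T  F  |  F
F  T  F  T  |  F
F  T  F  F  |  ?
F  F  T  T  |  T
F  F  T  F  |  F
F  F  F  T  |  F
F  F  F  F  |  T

F, T, T, T

Row x=T, y=T, z=F, w=T: (z ^ w) = T, (~(y & x) | ((y & z) ^ (w | y)) & (w -> y)) = T, ((z ^ w) <-> ~(y & x) | ((y & z) ^ (w | y)) & (w -> y)) = T, so the formula = F.
Row x=T, y=T, z=F, w=F: (z ^ w) = F, (~(y & x) | ((y & z) ^ (w | y)) & (w -> y)) = T, ((z ^ w) <-> ~(y & x) | ((y & z) ^ (w | y)) & (w -> y)) = F, so the formula = T.
Row x=F, y=T, z=T, w=T: (z ^ w) = F, (~(y & x) | ((y & z) ^ (w | y)) & (w -> y)) = T, ((z ^ w) <-> ~(y & x) | ((y & z) ^ (w | y)) & (w -> y)) = F, so the formula = T.
Row x=F, y=T, z=F, w=F: (z ^ w) = F, (~(y & x) | ((y & z) ^ (w | y)) & (w -> y)) = T, ((z ^ w) <-> ~(y & x) | ((y & z) ^ (w | y)) & (w -> y)) = F, so the formula = T.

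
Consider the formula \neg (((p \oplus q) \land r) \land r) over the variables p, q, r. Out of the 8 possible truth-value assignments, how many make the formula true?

p | q | r | (p \oplus q) | ((p \oplus q) \land r) | φ
- | - | - | ------------ | ---------------------- | -
T | T | T |      F       |           F            | T
T | T | F |      F       |           F            | T
T | F | T |      T       |           T            | F
T | F | F |      T       |           F            | T
F | T | T |      T       |           T            | F
F | T | F |      T       |           F            | T
F | F | T |      F       |           F            | T
F | F | F |      F       |           F            | T
The formula is true on 6 of the 8 rows.

6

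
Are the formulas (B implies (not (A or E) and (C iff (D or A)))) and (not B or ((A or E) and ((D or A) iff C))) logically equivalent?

not equivalent

A | B | C | D | E || φ | ψ
0 | 0 | 0 | 0 | 0 || 1 | 1
0 | 0 | 0 | 0 | 1 || 1 | 1
0 | 0 | 0 | 1 | 0 || 1 | 1
0 | 0 | 0 | 1 | 1 || 1 | 1
0 | 0 | 1 | 0 | 0 || 1 | 1
0 | 0 | 1 | 0 | 1 || 1 | 1
0 | 0 | 1 | 1 | 0 || 1 | 1
0 | 0 | 1 | 1 | 1 || 1 | 1
0 | 1 | 0 | 0 | 0 || 1 | 0
0 | 1 | 0 | 0 | 1 || 0 | 1
0 | 1 | 0 | 1 | 0 || 0 | 0
0 | 1 | 0 | 1 | 1 || 0 | 0
0 | 1 | 1 | 0 | 0 || 0 | 0
0 | 1 | 1 | 0 | 1 || 0 | 0
0 | 1 | 1 | 1 | 0 || 1 | 0
0 | 1 | 1 | 1 | 1 || 0 | 1
1 | 0 | 0 | 0 | 0 || 1 | 1
1 | 0 | 0 | 0 | 1 || 1 | 1
1 | 0 | 0 | 1 | 0 || 1 | 1
1 | 0 | 0 | 1 | 1 || 1 | 1
1 | 0 | 1 | 0 | 0 || 1 | 1
1 | 0 | 1 | 0 | 1 || 1 | 1
1 | 0 | 1 | 1 | 0 || 1 | 1
1 | 0 | 1 | 1 | 1 || 1 | 1
1 | 1 | 0 | 0 | 0 || 0 | 0
1 | 1 | 0 | 0 | 1 || 0 | 0
1 | 1 | 0 | 1 | 0 || 0 | 0
1 | 1 | 0 | 1 | 1 || 0 | 0
1 | 1 | 1 | 0 | 0 || 0 | 1
1 | 1 | 1 | 0 | 1 || 0 | 1
1 | 1 | 1 | 1 | 0 || 0 | 1
1 | 1 | 1 | 1 | 1 || 0 | 1
The columns differ at A=0, B=1, C=0, D=0, E=0 (φ=1, ψ=0), so they are not equivalent.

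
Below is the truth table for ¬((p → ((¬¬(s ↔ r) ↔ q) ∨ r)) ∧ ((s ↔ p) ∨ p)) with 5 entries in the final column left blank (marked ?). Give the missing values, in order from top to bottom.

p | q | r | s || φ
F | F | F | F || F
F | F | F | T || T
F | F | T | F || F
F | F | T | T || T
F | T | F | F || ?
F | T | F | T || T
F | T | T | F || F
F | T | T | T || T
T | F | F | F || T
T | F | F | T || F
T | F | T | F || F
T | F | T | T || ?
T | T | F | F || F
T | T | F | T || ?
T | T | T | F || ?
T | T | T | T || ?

Row p=F, q=T, r=F, s=F: (p → ((¬¬(s ↔ r) ↔ q) ∨ r)) = T, ((s ↔ p) ∨ p) = T, ((p → ((¬¬(s ↔ r) ↔ q) ∨ r)) ∧ ((s ↔ p) ∨ p)) = T, so the formula = F.
Row p=T, q=F, r=T, s=T: (p → ((¬¬(s ↔ r) ↔ q) ∨ r)) = T, ((s ↔ p) ∨ p) = T, ((p → ((¬¬(s ↔ r) ↔ q) ∨ r)) ∧ ((s ↔ p) ∨ p)) = T, so the formula = F.
Row p=T, q=T, r=F, s=T: (p → ((¬¬(s ↔ r) ↔ q) ∨ r)) = F, ((s ↔ p) ∨ p) = T, ((p → ((¬¬(s ↔ r) ↔ q) ∨ r)) ∧ ((s ↔ p) ∨ p)) = F, so the formula = T.
Row p=T, q=T, r=T, s=F: (p → ((¬¬(s ↔ r) ↔ q) ∨ r)) = T, ((s ↔ p) ∨ p) = T, ((p → ((¬¬(s ↔ r) ↔ q) ∨ r)) ∧ ((s ↔ p) ∨ p)) = T, so the formula = F.
Row p=T, q=T, r=T, s=T: (p → ((¬¬(s ↔ r) ↔ q) ∨ r)) = T, ((s ↔ p) ∨ p) = T, ((p → ((¬¬(s ↔ r) ↔ q) ∨ r)) ∧ ((s ↔ p) ∨ p)) = T, so the formula = F.

F, F, T, F, F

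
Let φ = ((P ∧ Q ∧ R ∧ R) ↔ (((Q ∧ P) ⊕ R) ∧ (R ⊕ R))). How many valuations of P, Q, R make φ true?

7

P | Q | R || (P ∧ Q ∧ R ∧ R) | (Q ∧ P) | ((Q ∧ P) ⊕ R) | (R ⊕ R) | (((Q ∧ P) ⊕ R) ∧ (R ⊕ R)) | φ
1 | 1 | 1 ||        1        |    1    |       0       |    0    |             0             | 0
1 | 1 | 0 ||        0        |    1    |       1       |    0    |             0             | 1
1 | 0 | 1 ||        0        |    0    |       1       |    0    |             0             | 1
1 | 0 | 0 ||        0        |    0    |       0       |    0    |             0             | 1
0 | 1 | 1 ||        0        |    0    |       1       |    0    |             0             | 1
0 | 1 | 0 ||        0        |    0    |       0       |    0    |             0             | 1
0 | 0 | 1 ||        0        |    0    |       1       |    0    |             0             | 1
0 | 0 | 0 ||        0        |    0    |       0       |    0    |             0             | 1
The formula is true on 7 of the 8 rows.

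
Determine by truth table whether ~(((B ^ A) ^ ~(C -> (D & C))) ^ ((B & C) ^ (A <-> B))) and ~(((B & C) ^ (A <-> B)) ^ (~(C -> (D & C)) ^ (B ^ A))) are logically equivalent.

equivalent

  A   |   B   |   C   |   D   |   φ   |   ψ  
----- | ----- | ----- | ----- | ----- | -----
 True |  True |  True |  True |  True |  True
 True |  True |  True | False | False | False
 True |  True | False |  True | False | False
 True |  True | False | False | False | False
 True | False |  True |  True | False | False
 True | False |  True | False |  True |  True
 True | False | False |  True | False | False
 True | False | False | False | False | False
False |  True |  True |  True |  True |  True
False |  True |  True | False | False | False
False |  True | False |  True | False | False
False |  True | False | False | False | False
False | False |  True |  True | False | False
False | False |  True | False |  True |  True
False | False | False |  True | False | False
False | False | False | False | False | False
The columns for φ and ψ agree on every row, so they are logically equivalent.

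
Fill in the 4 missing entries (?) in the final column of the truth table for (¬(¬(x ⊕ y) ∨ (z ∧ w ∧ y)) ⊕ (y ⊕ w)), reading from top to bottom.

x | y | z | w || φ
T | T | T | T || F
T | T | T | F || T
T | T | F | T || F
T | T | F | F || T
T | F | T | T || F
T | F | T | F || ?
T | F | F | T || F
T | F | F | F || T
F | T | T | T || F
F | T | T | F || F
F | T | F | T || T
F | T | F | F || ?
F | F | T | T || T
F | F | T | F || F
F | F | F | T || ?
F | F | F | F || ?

T, F, T, F

Row x=T, y=F, z=T, w=F: ¬(¬(x ⊕ y) ∨ (z ∧ w ∧ y)) = T, (y ⊕ w) = F, so the formula = T.
Row x=F, y=T, z=F, w=F: ¬(¬(x ⊕ y) ∨ (z ∧ w ∧ y)) = T, (y ⊕ w) = T, so the formula = F.
Row x=F, y=F, z=F, w=T: ¬(¬(x ⊕ y) ∨ (z ∧ w ∧ y)) = F, (y ⊕ w) = T, so the formula = T.
Row x=F, y=F, z=F, w=F: ¬(¬(x ⊕ y) ∨ (z ∧ w ∧ y)) = F, (y ⊕ w) = F, so the formula = F.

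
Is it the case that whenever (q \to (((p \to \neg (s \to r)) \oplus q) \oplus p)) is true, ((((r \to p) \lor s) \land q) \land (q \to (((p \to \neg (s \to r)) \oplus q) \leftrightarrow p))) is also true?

p | q | r | s || φ | ψ
1 | 1 | 1 | 1 || 0 | 1
1 | 1 | 1 | 0 || 0 | 1
1 | 1 | 0 | 1 || 1 | 0
1 | 1 | 0 | 0 || 0 | 1
1 | 0 | 1 | 1 || 1 | 0
1 | 0 | 1 | 0 || 1 | 0
1 | 0 | 0 | 1 || 1 | 0
1 | 0 | 0 | 0 || 1 | 0
0 | 1 | 1 | 1 || 0 | 1
0 | 1 | 1 | 0 || 0 | 0
0 | 1 | 0 | 1 || 0 | 1
0 | 1 | 0 | 0 || 0 | 1
0 | 0 | 1 | 1 || 1 | 0
0 | 0 | 1 | 0 || 1 | 0
0 | 0 | 0 | 1 || 1 | 0
0 | 0 | 0 | 0 || 1 | 0
At p=1, q=1, r=0, s=1 we have φ true but ψ false, so φ does not entail ψ.

no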